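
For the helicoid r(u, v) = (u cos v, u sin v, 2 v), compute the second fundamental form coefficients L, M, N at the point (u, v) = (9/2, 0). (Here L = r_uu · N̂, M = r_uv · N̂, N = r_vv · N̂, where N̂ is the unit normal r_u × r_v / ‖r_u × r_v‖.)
L = 0;  M = -4*sqrt(97)/97;  N = 0

Compute the unit normal N̂(u, v) = (2*sin(v)/sqrt(u^2 + 4), -2*cos(v)/sqrt(u^2 + 4), u/sqrt(u^2 + 4)), and the second partials r_uu, r_uv, r_vv. Take dot products:
  L(u, v) = r_uu · N̂ = 0,
  M(u, v) = r_uv · N̂ = -2/sqrt(u^2 + 4),
  N(u, v) = r_vv · N̂ = 0.
Evaluating at (u, v) = (9/2, 0):
  L = 0, M = -4*sqrt(97)/97, N = 0.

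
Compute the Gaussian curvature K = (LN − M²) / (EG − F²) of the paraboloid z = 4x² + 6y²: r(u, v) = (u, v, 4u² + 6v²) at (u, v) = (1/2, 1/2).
K = 96/2809

Coefficients of the first fundamental form: E = 64*u^2 + 1, F = 96*u*v, G = 144*v^2 + 1.
Coefficients of the second fundamental form: L = 8/sqrt(64*u^2 + 144*v^2 + 1), M = 0, N = 12/sqrt(64*u^2 + 144*v^2 + 1).
Assemble K = (LN − M²)/(EG − F²) = 96/(4096*u^4 + 18432*u^2*v^2 + 128*u^2 + 20736*v^4 + 288*v^2 + 1). At (u, v) = (1/2, 1/2): K = 96/2809.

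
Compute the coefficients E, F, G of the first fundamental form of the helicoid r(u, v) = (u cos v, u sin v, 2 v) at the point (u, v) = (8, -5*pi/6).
E = 1;  F = 0;  G = 68

Partials: r_u = (cos(v), sin(v), 0), r_v = (-u*sin(v), u*cos(v), 2). As functions of (u, v):
  E = r_u · r_u = 1,
  F = r_u · r_v = 0,
  G = r_v · r_v = u^2 + 4.
Evaluating at (u, v) = (8, -5*pi/6): E = 1, F = 0, G = 68.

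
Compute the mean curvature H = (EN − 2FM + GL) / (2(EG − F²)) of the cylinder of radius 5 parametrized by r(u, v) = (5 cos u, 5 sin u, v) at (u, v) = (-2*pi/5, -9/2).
H = -1/10

With E = 25, F = 0, G = 1, L = -5, M = 0, N = 0, assemble
  H = (EN − 2FM + GL) / (2(EG − F²)) = -1/10.
At (u, v) = (-2*pi/5, -9/2): H = -1/10.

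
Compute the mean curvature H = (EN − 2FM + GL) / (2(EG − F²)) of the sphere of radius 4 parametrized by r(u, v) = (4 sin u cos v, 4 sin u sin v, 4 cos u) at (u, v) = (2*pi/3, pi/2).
H = -1/4

With E = 16, F = 0, G = 16*sin(u)^2, L = -4*sin(u)/Abs(sin(u)), M = 0, N = -4*sin(u)^3/Abs(sin(u)), assemble
  H = (EN − 2FM + GL) / (2(EG − F²)) = -sin(u)/(4*Abs(sin(u))).
At (u, v) = (2*pi/3, pi/2): H = -1/4.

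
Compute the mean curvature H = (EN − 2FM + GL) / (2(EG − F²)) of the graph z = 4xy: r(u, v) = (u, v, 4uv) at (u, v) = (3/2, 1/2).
H = -48*sqrt(41)/1681

With E = 16*v^2 + 1, F = 16*u*v, G = 16*u^2 + 1, L = 0, M = 4/sqrt(16*u^2 + 16*v^2 + 1), N = 0, assemble
  H = (EN − 2FM + GL) / (2(EG − F²)) = -64*u*v/(16*u^2 + 16*v^2 + 1)^(3/2).
At (u, v) = (3/2, 1/2): H = -48*sqrt(41)/1681.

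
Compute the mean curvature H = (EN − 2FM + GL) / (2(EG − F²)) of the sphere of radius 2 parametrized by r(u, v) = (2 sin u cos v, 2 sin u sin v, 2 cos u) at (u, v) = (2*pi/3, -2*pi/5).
H = -1/2

With E = 4, F = 0, G = 4*sin(u)^2, L = -2*sin(u)/Abs(sin(u)), M = 0, N = -2*sin(u)^3/Abs(sin(u)), assemble
  H = (EN − 2FM + GL) / (2(EG − F²)) = -sin(u)/(2*Abs(sin(u))).
At (u, v) = (2*pi/3, -2*pi/5): H = -1/2.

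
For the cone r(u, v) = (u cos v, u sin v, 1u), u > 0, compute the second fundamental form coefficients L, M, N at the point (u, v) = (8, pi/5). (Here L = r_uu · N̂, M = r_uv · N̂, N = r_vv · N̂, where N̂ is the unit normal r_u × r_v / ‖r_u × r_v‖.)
L = 0;  M = 0;  N = 4*sqrt(2)

Compute the unit normal N̂(u, v) = (-sqrt(2)*u*cos(v)/(2*Abs(u)), -sqrt(2)*u*sin(v)/(2*Abs(u)), sqrt(2)*u/(2*Abs(u))), and the second partials r_uu, r_uv, r_vv. Take dot products:
  L(u, v) = r_uu · N̂ = 0,
  M(u, v) = r_uv · N̂ = 0,
  N(u, v) = r_vv · N̂ = sqrt(2)*u^2/(2*Abs(u)).
Evaluating at (u, v) = (8, pi/5):
  L = 0, M = 0, N = 4*sqrt(2).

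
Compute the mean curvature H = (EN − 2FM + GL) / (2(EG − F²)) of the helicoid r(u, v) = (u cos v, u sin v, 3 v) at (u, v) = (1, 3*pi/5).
H = 0

With E = 1, F = 0, G = u^2 + 9, L = 0, M = -3/sqrt(u^2 + 9), N = 0, assemble
  H = (EN − 2FM + GL) / (2(EG − F²)) = 0.
At (u, v) = (1, 3*pi/5): H = 0.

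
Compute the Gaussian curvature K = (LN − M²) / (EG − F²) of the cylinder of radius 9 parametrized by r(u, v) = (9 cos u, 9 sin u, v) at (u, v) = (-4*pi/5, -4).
K = 0

Coefficients of the first fundamental form: E = 81, F = 0, G = 1.
Coefficients of the second fundamental form: L = -9, M = 0, N = 0.
Assemble K = (LN − M²)/(EG − F²) = 0. At (u, v) = (-4*pi/5, -4): K = 0.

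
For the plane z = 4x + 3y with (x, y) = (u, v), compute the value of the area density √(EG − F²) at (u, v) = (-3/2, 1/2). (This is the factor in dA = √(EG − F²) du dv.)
√(EG − F²)|_{(-3/2, 1/2)} = sqrt(26)

E = 17, F = 12, G = 10, so EG − F² = 26. Taking the positive square root: √(EG − F²) = sqrt(26). At (u, v) = (-3/2, 1/2): sqrt(26).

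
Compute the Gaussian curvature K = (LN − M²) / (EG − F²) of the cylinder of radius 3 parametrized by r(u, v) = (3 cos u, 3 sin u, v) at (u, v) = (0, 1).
K = 0

Coefficients of the first fundamental form: E = 9, F = 0, G = 1.
Coefficients of the second fundamental form: L = -3, M = 0, N = 0.
Assemble K = (LN − M²)/(EG − F²) = 0. At (u, v) = (0, 1): K = 0.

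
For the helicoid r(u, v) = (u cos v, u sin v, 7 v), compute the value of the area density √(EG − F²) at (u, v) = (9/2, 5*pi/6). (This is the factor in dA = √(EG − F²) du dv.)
√(EG − F²)|_{(9/2, 5*pi/6)} = sqrt(277)/2

E = 1, F = 0, G = u^2 + 49, so EG − F² = u^2 + 49. Taking the positive square root: √(EG − F²) = sqrt(u^2 + 49). At (u, v) = (9/2, 5*pi/6): sqrt(277)/2.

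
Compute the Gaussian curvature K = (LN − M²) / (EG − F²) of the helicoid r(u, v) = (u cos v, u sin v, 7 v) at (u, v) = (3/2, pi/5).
K = -784/42025

Coefficients of the first fundamental form: E = 1, F = 0, G = u^2 + 49.
Coefficients of the second fundamental form: L = 0, M = -7/sqrt(u^2 + 49), N = 0.
Assemble K = (LN − M²)/(EG − F²) = -49/(u^2 + 49)^2. At (u, v) = (3/2, pi/5): K = -784/42025.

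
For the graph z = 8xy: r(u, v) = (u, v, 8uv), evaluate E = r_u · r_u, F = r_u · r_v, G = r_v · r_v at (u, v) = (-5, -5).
E = 1601;  F = 1600;  G = 1601

Partials: r_u = (1, 0, 8*v), r_v = (0, 1, 8*u). As functions of (u, v):
  E = r_u · r_u = 64*v^2 + 1,
  F = r_u · r_v = 64*u*v,
  G = r_v · r_v = 64*u^2 + 1.
Evaluating at (u, v) = (-5, -5): E = 1601, F = 1600, G = 1601.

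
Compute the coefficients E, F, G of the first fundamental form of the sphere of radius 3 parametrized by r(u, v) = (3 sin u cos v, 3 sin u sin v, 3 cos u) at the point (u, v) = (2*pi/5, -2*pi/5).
E = 9;  F = 0;  G = 9*sqrt(5)/8 + 45/8

Partials: r_u = (3*cos(u)*cos(v), 3*sin(v)*cos(u), -3*sin(u)), r_v = (-3*sin(u)*sin(v), 3*sin(u)*cos(v), 0). As functions of (u, v):
  E = r_u · r_u = 9,
  F = r_u · r_v = 0,
  G = r_v · r_v = 9*sin(u)^2.
Evaluating at (u, v) = (2*pi/5, -2*pi/5): E = 9, F = 0, G = 9*sqrt(5)/8 + 45/8.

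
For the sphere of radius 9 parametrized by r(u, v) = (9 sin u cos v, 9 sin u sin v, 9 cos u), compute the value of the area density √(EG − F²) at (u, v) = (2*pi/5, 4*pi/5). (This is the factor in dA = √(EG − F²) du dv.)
√(EG − F²)|_{(2*pi/5, 4*pi/5)} = 81*sqrt(2*sqrt(5) + 10)/4

E = 81, F = 0, G = 81*sin(u)^2, so EG − F² = 6561*sin(u)^2. Taking the positive square root: √(EG − F²) = 81*Abs(sin(u)). At (u, v) = (2*pi/5, 4*pi/5): 81*sqrt(2*sqrt(5) + 10)/4.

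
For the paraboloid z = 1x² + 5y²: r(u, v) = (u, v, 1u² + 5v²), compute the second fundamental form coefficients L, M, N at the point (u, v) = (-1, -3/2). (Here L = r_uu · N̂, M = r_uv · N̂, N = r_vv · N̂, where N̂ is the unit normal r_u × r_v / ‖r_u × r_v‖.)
L = sqrt(230)/115;  M = 0;  N = sqrt(230)/23

Compute the unit normal N̂(u, v) = (-2*u/sqrt(4*u^2 + 100*v^2 + 1), -10*v/sqrt(4*u^2 + 100*v^2 + 1), 1/sqrt(4*u^2 + 100*v^2 + 1)), and the second partials r_uu, r_uv, r_vv. Take dot products:
  L(u, v) = r_uu · N̂ = 2/sqrt(4*u^2 + 100*v^2 + 1),
  M(u, v) = r_uv · N̂ = 0,
  N(u, v) = r_vv · N̂ = 10/sqrt(4*u^2 + 100*v^2 + 1).
Evaluating at (u, v) = (-1, -3/2):
  L = sqrt(230)/115, M = 0, N = sqrt(230)/23.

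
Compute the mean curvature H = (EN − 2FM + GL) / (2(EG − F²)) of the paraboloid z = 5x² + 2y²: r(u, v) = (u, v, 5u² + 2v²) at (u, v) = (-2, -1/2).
H = 827*sqrt(5)/18225

With E = 100*u^2 + 1, F = 40*u*v, G = 16*v^2 + 1, L = 10/sqrt(100*u^2 + 16*v^2 + 1), M = 0, N = 4/sqrt(100*u^2 + 16*v^2 + 1), assemble
  H = (EN − 2FM + GL) / (2(EG − F²)) = (200*u^2 + 80*v^2 + 7)/(100*u^2 + 16*v^2 + 1)^(3/2).
At (u, v) = (-2, -1/2): H = 827*sqrt(5)/18225.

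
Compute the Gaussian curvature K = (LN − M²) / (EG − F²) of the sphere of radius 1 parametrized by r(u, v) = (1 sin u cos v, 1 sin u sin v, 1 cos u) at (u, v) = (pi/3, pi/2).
K = 1

Coefficients of the first fundamental form: E = 1, F = 0, G = sin(u)^2.
Coefficients of the second fundamental form: L = -sin(u)/Abs(sin(u)), M = 0, N = -sin(u)^3/Abs(sin(u)).
Assemble K = (LN − M²)/(EG − F²) = 1. At (u, v) = (pi/3, pi/2): K = 1.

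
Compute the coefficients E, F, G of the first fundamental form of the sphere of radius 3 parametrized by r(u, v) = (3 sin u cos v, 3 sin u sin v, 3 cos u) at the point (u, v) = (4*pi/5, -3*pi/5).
E = 9;  F = 0;  G = 45/8 - 9*sqrt(5)/8

Partials: r_u = (3*cos(u)*cos(v), 3*sin(v)*cos(u), -3*sin(u)), r_v = (-3*sin(u)*sin(v), 3*sin(u)*cos(v), 0). As functions of (u, v):
  E = r_u · r_u = 9,
  F = r_u · r_v = 0,
  G = r_v · r_v = 9*sin(u)^2.
Evaluating at (u, v) = (4*pi/5, -3*pi/5): E = 9, F = 0, G = 45/8 - 9*sqrt(5)/8.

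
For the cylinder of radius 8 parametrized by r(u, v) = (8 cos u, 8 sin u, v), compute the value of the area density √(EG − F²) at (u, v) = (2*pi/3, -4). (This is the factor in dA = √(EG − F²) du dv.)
√(EG − F²)|_{(2*pi/3, -4)} = 8

E = 64, F = 0, G = 1, so EG − F² = 64. Taking the positive square root: √(EG − F²) = 8. At (u, v) = (2*pi/3, -4): 8.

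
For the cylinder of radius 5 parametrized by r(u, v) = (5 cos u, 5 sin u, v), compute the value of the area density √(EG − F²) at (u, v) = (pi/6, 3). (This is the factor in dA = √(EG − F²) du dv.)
√(EG − F²)|_{(pi/6, 3)} = 5

E = 25, F = 0, G = 1, so EG − F² = 25. Taking the positive square root: √(EG − F²) = 5. At (u, v) = (pi/6, 3): 5.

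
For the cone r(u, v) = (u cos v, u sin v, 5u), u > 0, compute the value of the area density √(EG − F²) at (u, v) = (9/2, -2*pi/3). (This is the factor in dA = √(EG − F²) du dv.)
√(EG − F²)|_{(9/2, -2*pi/3)} = 9*sqrt(26)/2

E = 26, F = 0, G = u^2, so EG − F² = 26*u^2. Taking the positive square root: √(EG − F²) = sqrt(26)*Abs(u). At (u, v) = (9/2, -2*pi/3): 9*sqrt(26)/2.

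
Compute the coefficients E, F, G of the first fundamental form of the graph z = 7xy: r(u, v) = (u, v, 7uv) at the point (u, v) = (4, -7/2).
E = 2405/4;  F = -686;  G = 785

Partials: r_u = (1, 0, 7*v), r_v = (0, 1, 7*u). As functions of (u, v):
  E = r_u · r_u = 49*v^2 + 1,
  F = r_u · r_v = 49*u*v,
  G = r_v · r_v = 49*u^2 + 1.
Evaluating at (u, v) = (4, -7/2): E = 2405/4, F = -686, G = 785.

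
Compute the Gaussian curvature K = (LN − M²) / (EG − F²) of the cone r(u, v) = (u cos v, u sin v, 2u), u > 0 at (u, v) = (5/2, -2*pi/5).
K = 0

Coefficients of the first fundamental form: E = 5, F = 0, G = u^2.
Coefficients of the second fundamental form: L = 0, M = 0, N = 2*sqrt(5)*u^2/(5*Abs(u)).
Assemble K = (LN − M²)/(EG − F²) = 0. At (u, v) = (5/2, -2*pi/5): K = 0.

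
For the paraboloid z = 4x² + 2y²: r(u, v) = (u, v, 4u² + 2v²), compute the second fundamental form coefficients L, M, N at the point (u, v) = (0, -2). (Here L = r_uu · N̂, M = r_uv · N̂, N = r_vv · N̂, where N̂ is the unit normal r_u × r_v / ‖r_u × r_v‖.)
L = 8*sqrt(65)/65;  M = 0;  N = 4*sqrt(65)/65

Compute the unit normal N̂(u, v) = (-8*u/sqrt(64*u^2 + 16*v^2 + 1), -4*v/sqrt(64*u^2 + 16*v^2 + 1), 1/sqrt(64*u^2 + 16*v^2 + 1)), and the second partials r_uu, r_uv, r_vv. Take dot products:
  L(u, v) = r_uu · N̂ = 8/sqrt(64*u^2 + 16*v^2 + 1),
  M(u, v) = r_uv · N̂ = 0,
  N(u, v) = r_vv · N̂ = 4/sqrt(64*u^2 + 16*v^2 + 1).
Evaluating at (u, v) = (0, -2):
  L = 8*sqrt(65)/65, M = 0, N = 4*sqrt(65)/65.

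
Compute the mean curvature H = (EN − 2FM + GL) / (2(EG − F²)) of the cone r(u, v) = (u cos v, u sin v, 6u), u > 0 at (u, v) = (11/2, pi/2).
H = 6*sqrt(37)/407

With E = 37, F = 0, G = u^2, L = 0, M = 0, N = 6*sqrt(37)*u^2/(37*Abs(u)), assemble
  H = (EN − 2FM + GL) / (2(EG − F²)) = 3*sqrt(37)/(37*Abs(u)).
At (u, v) = (11/2, pi/2): H = 6*sqrt(37)/407.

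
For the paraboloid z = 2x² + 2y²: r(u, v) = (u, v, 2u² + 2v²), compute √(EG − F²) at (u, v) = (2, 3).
√(EG − F²)|_{(2, 3)} = sqrt(209)

E = 16*u^2 + 1, F = 16*u*v, G = 16*v^2 + 1; EG − F² = 16*u^2 + 16*v^2 + 1; √(EG − F²) = sqrt(16*u^2 + 16*v^2 + 1). At the given point: sqrt(209).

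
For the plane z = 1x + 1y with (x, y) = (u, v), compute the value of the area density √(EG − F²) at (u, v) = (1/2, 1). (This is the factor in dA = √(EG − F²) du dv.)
√(EG − F²)|_{(1/2, 1)} = sqrt(3)

E = 2, F = 1, G = 2, so EG − F² = 3. Taking the positive square root: √(EG − F²) = sqrt(3). At (u, v) = (1/2, 1): sqrt(3).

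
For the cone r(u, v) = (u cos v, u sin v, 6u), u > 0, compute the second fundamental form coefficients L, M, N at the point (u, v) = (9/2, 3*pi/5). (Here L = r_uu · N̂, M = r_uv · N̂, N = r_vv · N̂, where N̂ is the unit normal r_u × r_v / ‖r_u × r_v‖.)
L = 0;  M = 0;  N = 27*sqrt(37)/37

Compute the unit normal N̂(u, v) = (-6*sqrt(37)*u*cos(v)/(37*Abs(u)), -6*sqrt(37)*u*sin(v)/(37*Abs(u)), sqrt(37)*u/(37*Abs(u))), and the second partials r_uu, r_uv, r_vv. Take dot products:
  L(u, v) = r_uu · N̂ = 0,
  M(u, v) = r_uv · N̂ = 0,
  N(u, v) = r_vv · N̂ = 6*sqrt(37)*u^2/(37*Abs(u)).
Evaluating at (u, v) = (9/2, 3*pi/5):
  L = 0, M = 0, N = 27*sqrt(37)/37.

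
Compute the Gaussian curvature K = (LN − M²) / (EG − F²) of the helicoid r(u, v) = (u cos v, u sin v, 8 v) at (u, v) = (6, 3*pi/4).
K = -4/625

Coefficients of the first fundamental form: E = 1, F = 0, G = u^2 + 64.
Coefficients of the second fundamental form: L = 0, M = -8/sqrt(u^2 + 64), N = 0.
Assemble K = (LN − M²)/(EG − F²) = -64/(u^2 + 64)^2. At (u, v) = (6, 3*pi/4): K = -4/625.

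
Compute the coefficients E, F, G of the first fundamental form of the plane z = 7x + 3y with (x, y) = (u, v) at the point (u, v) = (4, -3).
E = 50;  F = 21;  G = 10

Partials: r_u = (1, 0, 7), r_v = (0, 1, 3). As functions of (u, v):
  E = r_u · r_u = 50,
  F = r_u · r_v = 21,
  G = r_v · r_v = 10.
Evaluating at (u, v) = (4, -3): E = 50, F = 21, G = 10.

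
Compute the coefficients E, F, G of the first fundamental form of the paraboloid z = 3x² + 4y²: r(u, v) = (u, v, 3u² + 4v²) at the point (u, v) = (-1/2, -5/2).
E = 10;  F = 60;  G = 401

Partials: r_u = (1, 0, 6*u), r_v = (0, 1, 8*v). As functions of (u, v):
  E = r_u · r_u = 36*u^2 + 1,
  F = r_u · r_v = 48*u*v,
  G = r_v · r_v = 64*v^2 + 1.
Evaluating at (u, v) = (-1/2, -5/2): E = 10, F = 60, G = 401.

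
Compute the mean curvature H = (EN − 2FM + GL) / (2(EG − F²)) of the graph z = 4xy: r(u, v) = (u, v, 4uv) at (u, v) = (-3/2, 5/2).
H = 240*sqrt(137)/18769

With E = 16*v^2 + 1, F = 16*u*v, G = 16*u^2 + 1, L = 0, M = 4/sqrt(16*u^2 + 16*v^2 + 1), N = 0, assemble
  H = (EN − 2FM + GL) / (2(EG − F²)) = -64*u*v/(16*u^2 + 16*v^2 + 1)^(3/2).
At (u, v) = (-3/2, 5/2): H = 240*sqrt(137)/18769.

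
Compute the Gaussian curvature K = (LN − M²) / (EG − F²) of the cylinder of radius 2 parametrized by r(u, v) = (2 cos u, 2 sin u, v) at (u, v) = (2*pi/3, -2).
K = 0

Coefficients of the first fundamental form: E = 4, F = 0, G = 1.
Coefficients of the second fundamental form: L = -2, M = 0, N = 0.
Assemble K = (LN − M²)/(EG − F²) = 0. At (u, v) = (2*pi/3, -2): K = 0.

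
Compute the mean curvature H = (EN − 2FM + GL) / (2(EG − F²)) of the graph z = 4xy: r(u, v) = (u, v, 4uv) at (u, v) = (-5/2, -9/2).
H = -144*sqrt(17)/7225

With E = 16*v^2 + 1, F = 16*u*v, G = 16*u^2 + 1, L = 0, M = 4/sqrt(16*u^2 + 16*v^2 + 1), N = 0, assemble
  H = (EN − 2FM + GL) / (2(EG − F²)) = -64*u*v/(16*u^2 + 16*v^2 + 1)^(3/2).
At (u, v) = (-5/2, -9/2): H = -144*sqrt(17)/7225.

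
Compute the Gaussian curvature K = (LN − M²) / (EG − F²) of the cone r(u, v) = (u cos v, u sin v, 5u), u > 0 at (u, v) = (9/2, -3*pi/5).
K = 0

Coefficients of the first fundamental form: E = 26, F = 0, G = u^2.
Coefficients of the second fundamental form: L = 0, M = 0, N = 5*sqrt(26)*u^2/(26*Abs(u)).
Assemble K = (LN − M²)/(EG − F²) = 0. At (u, v) = (9/2, -3*pi/5): K = 0.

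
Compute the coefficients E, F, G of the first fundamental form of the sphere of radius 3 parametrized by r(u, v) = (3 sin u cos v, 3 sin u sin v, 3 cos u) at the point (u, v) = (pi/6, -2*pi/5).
E = 9;  F = 0;  G = 9/4

Partials: r_u = (3*cos(u)*cos(v), 3*sin(v)*cos(u), -3*sin(u)), r_v = (-3*sin(u)*sin(v), 3*sin(u)*cos(v), 0). As functions of (u, v):
  E = r_u · r_u = 9,
  F = r_u · r_v = 0,
  G = r_v · r_v = 9*sin(u)^2.
Evaluating at (u, v) = (pi/6, -2*pi/5): E = 9, F = 0, G = 9/4.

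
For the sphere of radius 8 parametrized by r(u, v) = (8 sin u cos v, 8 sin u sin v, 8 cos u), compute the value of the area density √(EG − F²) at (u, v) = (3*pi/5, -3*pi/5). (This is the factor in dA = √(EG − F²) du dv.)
√(EG − F²)|_{(3*pi/5, -3*pi/5)} = 16*sqrt(2*sqrt(5) + 10)

E = 64, F = 0, G = 64*sin(u)^2, so EG − F² = 4096*sin(u)^2. Taking the positive square root: √(EG − F²) = 64*Abs(sin(u)). At (u, v) = (3*pi/5, -3*pi/5): 16*sqrt(2*sqrt(5) + 10).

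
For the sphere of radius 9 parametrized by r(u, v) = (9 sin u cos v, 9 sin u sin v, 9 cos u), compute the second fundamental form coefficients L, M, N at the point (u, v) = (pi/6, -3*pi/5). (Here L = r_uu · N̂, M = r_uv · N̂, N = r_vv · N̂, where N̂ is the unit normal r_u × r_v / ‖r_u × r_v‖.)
L = -9;  M = 0;  N = -9/4

Compute the unit normal N̂(u, v) = (sin(u)^2*cos(v)/Abs(sin(u)), sin(u)^2*sin(v)/Abs(sin(u)), sin(2*u)/(2*Abs(sin(u)))), and the second partials r_uu, r_uv, r_vv. Take dot products:
  L(u, v) = r_uu · N̂ = -9*sin(u)/Abs(sin(u)),
  M(u, v) = r_uv · N̂ = 0,
  N(u, v) = r_vv · N̂ = -9*sin(u)^3/Abs(sin(u)).
Evaluating at (u, v) = (pi/6, -3*pi/5):
  L = -9, M = 0, N = -9/4.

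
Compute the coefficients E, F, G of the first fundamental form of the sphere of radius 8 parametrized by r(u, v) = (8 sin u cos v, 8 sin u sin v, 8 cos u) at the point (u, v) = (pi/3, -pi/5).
E = 64;  F = 0;  G = 48

Partials: r_u = (8*cos(u)*cos(v), 8*sin(v)*cos(u), -8*sin(u)), r_v = (-8*sin(u)*sin(v), 8*sin(u)*cos(v), 0). As functions of (u, v):
  E = r_u · r_u = 64,
  F = r_u · r_v = 0,
  G = r_v · r_v = 64*sin(u)^2.
Evaluating at (u, v) = (pi/3, -pi/5): E = 64, F = 0, G = 48.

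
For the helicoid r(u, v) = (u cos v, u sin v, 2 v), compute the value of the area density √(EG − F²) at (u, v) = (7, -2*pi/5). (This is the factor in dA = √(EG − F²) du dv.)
√(EG − F²)|_{(7, -2*pi/5)} = sqrt(53)

E = 1, F = 0, G = u^2 + 4, so EG − F² = u^2 + 4. Taking the positive square root: √(EG − F²) = sqrt(u^2 + 4). At (u, v) = (7, -2*pi/5): sqrt(53).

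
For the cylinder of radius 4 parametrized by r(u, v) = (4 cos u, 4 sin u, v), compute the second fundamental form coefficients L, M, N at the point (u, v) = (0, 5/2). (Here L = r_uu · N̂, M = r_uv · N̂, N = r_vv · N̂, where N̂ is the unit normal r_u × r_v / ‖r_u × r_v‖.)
L = -4;  M = 0;  N = 0

Compute the unit normal N̂(u, v) = (cos(u), sin(u), 0), and the second partials r_uu, r_uv, r_vv. Take dot products:
  L(u, v) = r_uu · N̂ = -4,
  M(u, v) = r_uv · N̂ = 0,
  N(u, v) = r_vv · N̂ = 0.
Evaluating at (u, v) = (0, 5/2):
  L = -4, M = 0, N = 0.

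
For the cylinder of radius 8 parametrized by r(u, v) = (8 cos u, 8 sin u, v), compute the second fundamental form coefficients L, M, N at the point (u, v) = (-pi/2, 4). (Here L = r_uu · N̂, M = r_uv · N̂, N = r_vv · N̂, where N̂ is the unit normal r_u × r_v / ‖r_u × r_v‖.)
L = -8;  M = 0;  N = 0

Compute the unit normal N̂(u, v) = (cos(u), sin(u), 0), and the second partials r_uu, r_uv, r_vv. Take dot products:
  L(u, v) = r_uu · N̂ = -8,
  M(u, v) = r_uv · N̂ = 0,
  N(u, v) = r_vv · N̂ = 0.
Evaluating at (u, v) = (-pi/2, 4):
  L = -8, M = 0, N = 0.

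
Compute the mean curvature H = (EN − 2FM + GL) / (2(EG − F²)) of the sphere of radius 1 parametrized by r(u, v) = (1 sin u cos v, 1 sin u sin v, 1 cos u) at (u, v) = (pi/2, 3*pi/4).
H = -1

With E = 1, F = 0, G = sin(u)^2, L = -sin(u)/Abs(sin(u)), M = 0, N = -sin(u)^3/Abs(sin(u)), assemble
  H = (EN − 2FM + GL) / (2(EG − F²)) = -sin(u)/Abs(sin(u)).
At (u, v) = (pi/2, 3*pi/4): H = -1.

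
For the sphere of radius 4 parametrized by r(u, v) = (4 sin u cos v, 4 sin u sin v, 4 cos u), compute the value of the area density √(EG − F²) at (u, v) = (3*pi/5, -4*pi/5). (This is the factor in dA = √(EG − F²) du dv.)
√(EG − F²)|_{(3*pi/5, -4*pi/5)} = 4*sqrt(2*sqrt(5) + 10)

E = 16, F = 0, G = 16*sin(u)^2, so EG − F² = 256*sin(u)^2. Taking the positive square root: √(EG − F²) = 16*Abs(sin(u)). At (u, v) = (3*pi/5, -4*pi/5): 4*sqrt(2*sqrt(5) + 10).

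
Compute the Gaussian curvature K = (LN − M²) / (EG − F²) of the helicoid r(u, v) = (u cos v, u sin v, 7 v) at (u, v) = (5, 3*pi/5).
K = -49/5476

Coefficients of the first fundamental form: E = 1, F = 0, G = u^2 + 49.
Coefficients of the second fundamental form: L = 0, M = -7/sqrt(u^2 + 49), N = 0.
Assemble K = (LN − M²)/(EG − F²) = -49/(u^2 + 49)^2. At (u, v) = (5, 3*pi/5): K = -49/5476.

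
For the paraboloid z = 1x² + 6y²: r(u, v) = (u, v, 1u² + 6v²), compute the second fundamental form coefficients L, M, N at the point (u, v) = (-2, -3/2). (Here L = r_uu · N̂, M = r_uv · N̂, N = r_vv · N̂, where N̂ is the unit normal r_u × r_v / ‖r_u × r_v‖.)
L = 2*sqrt(341)/341;  M = 0;  N = 12*sqrt(341)/341

Compute the unit normal N̂(u, v) = (-2*u/sqrt(4*u^2 + 144*v^2 + 1), -12*v/sqrt(4*u^2 + 144*v^2 + 1), 1/sqrt(4*u^2 + 144*v^2 + 1)), and the second partials r_uu, r_uv, r_vv. Take dot products:
  L(u, v) = r_uu · N̂ = 2/sqrt(4*u^2 + 144*v^2 + 1),
  M(u, v) = r_uv · N̂ = 0,
  N(u, v) = r_vv · N̂ = 12/sqrt(4*u^2 + 144*v^2 + 1).
Evaluating at (u, v) = (-2, -3/2):
  L = 2*sqrt(341)/341, M = 0, N = 12*sqrt(341)/341.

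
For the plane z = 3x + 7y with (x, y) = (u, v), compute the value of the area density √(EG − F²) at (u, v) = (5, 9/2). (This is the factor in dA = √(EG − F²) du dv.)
√(EG − F²)|_{(5, 9/2)} = sqrt(59)

E = 10, F = 21, G = 50, so EG − F² = 59. Taking the positive square root: √(EG − F²) = sqrt(59). At (u, v) = (5, 9/2): sqrt(59).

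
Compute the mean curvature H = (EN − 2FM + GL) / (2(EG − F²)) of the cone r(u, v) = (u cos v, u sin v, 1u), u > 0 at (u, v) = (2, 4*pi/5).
H = sqrt(2)/8

With E = 2, F = 0, G = u^2, L = 0, M = 0, N = sqrt(2)*u^2/(2*Abs(u)), assemble
  H = (EN − 2FM + GL) / (2(EG − F²)) = sqrt(2)/(4*Abs(u)).
At (u, v) = (2, 4*pi/5): H = sqrt(2)/8.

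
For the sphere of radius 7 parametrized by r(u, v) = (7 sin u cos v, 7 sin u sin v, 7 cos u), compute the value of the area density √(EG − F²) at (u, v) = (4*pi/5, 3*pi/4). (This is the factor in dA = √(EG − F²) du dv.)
√(EG − F²)|_{(4*pi/5, 3*pi/4)} = 49*sqrt(10 - 2*sqrt(5))/4

E = 49, F = 0, G = 49*sin(u)^2, so EG − F² = 2401*sin(u)^2. Taking the positive square root: √(EG − F²) = 49*Abs(sin(u)). At (u, v) = (4*pi/5, 3*pi/4): 49*sqrt(10 - 2*sqrt(5))/4.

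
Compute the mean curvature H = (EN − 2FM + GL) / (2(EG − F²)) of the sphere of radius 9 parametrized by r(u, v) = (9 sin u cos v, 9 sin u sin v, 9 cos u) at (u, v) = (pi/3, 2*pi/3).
H = -1/9

With E = 81, F = 0, G = 81*sin(u)^2, L = -9*sin(u)/Abs(sin(u)), M = 0, N = -9*sin(u)^3/Abs(sin(u)), assemble
  H = (EN − 2FM + GL) / (2(EG − F²)) = -sin(u)/(9*Abs(sin(u))).
At (u, v) = (pi/3, 2*pi/3): H = -1/9.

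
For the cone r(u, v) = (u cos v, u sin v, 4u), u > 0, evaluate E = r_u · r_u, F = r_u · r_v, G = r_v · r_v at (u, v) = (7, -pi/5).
E = 17;  F = 0;  G = 49

Partials: r_u = (cos(v), sin(v), 4), r_v = (-u*sin(v), u*cos(v), 0). As functions of (u, v):
  E = r_u · r_u = 17,
  F = r_u · r_v = 0,
  G = r_v · r_v = u^2.
Evaluating at (u, v) = (7, -pi/5): E = 17, F = 0, G = 49.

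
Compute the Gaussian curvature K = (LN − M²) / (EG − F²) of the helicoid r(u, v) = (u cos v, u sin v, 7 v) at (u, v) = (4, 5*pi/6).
K = -49/4225

Coefficients of the first fundamental form: E = 1, F = 0, G = u^2 + 49.
Coefficients of the second fundamental form: L = 0, M = -7/sqrt(u^2 + 49), N = 0.
Assemble K = (LN − M²)/(EG − F²) = -49/(u^2 + 49)^2. At (u, v) = (4, 5*pi/6): K = -49/4225.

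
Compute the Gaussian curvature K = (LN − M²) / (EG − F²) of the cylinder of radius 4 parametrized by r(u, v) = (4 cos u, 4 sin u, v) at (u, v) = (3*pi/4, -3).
K = 0

Coefficients of the first fundamental form: E = 16, F = 0, G = 1.
Coefficients of the second fundamental form: L = -4, M = 0, N = 0.
Assemble K = (LN − M²)/(EG − F²) = 0. At (u, v) = (3*pi/4, -3): K = 0.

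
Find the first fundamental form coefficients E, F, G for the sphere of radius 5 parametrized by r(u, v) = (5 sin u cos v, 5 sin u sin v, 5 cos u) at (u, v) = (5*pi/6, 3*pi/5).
E = 25;  F = 0;  G = 25/4

Partials: r_u = (5*cos(u)*cos(v), 5*sin(v)*cos(u), -5*sin(u)), r_v = (-5*sin(u)*sin(v), 5*sin(u)*cos(v), 0). As functions of (u, v):
  E = r_u · r_u = 25,
  F = r_u · r_v = 0,
  G = r_v · r_v = 25*sin(u)^2.
Evaluating at (u, v) = (5*pi/6, 3*pi/5): E = 25, F = 0, G = 25/4.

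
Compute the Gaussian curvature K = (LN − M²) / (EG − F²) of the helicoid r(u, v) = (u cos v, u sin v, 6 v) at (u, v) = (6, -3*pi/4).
K = -1/144

Coefficients of the first fundamental form: E = 1, F = 0, G = u^2 + 36.
Coefficients of the second fundamental form: L = 0, M = -6/sqrt(u^2 + 36), N = 0.
Assemble K = (LN − M²)/(EG − F²) = -36/(u^2 + 36)^2. At (u, v) = (6, -3*pi/4): K = -1/144.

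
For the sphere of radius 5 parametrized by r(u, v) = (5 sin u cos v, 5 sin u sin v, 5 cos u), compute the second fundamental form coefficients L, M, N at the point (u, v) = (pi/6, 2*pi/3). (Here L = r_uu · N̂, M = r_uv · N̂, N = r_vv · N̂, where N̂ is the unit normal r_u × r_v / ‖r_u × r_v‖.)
L = -5;  M = 0;  N = -5/4

Compute the unit normal N̂(u, v) = (sin(u)^2*cos(v)/Abs(sin(u)), sin(u)^2*sin(v)/Abs(sin(u)), sin(2*u)/(2*Abs(sin(u)))), and the second partials r_uu, r_uv, r_vv. Take dot products:
  L(u, v) = r_uu · N̂ = -5*sin(u)/Abs(sin(u)),
  M(u, v) = r_uv · N̂ = 0,
  N(u, v) = r_vv · N̂ = -5*sin(u)^3/Abs(sin(u)).
Evaluating at (u, v) = (pi/6, 2*pi/3):
  L = -5, M = 0, N = -5/4.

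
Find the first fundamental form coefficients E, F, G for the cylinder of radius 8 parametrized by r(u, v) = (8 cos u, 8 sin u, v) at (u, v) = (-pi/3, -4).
E = 64;  F = 0;  G = 1

Partials: r_u = (-8*sin(u), 8*cos(u), 0), r_v = (0, 0, 1). As functions of (u, v):
  E = r_u · r_u = 64,
  F = r_u · r_v = 0,
  G = r_v · r_v = 1.
Evaluating at (u, v) = (-pi/3, -4): E = 64, F = 0, G = 1.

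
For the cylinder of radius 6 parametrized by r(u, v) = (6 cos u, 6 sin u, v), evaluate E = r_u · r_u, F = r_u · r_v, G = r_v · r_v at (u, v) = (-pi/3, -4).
E = 36;  F = 0;  G = 1

Partials: r_u = (-6*sin(u), 6*cos(u), 0), r_v = (0, 0, 1). As functions of (u, v):
  E = r_u · r_u = 36,
  F = r_u · r_v = 0,
  G = r_v · r_v = 1.
Evaluating at (u, v) = (-pi/3, -4): E = 36, F = 0, G = 1.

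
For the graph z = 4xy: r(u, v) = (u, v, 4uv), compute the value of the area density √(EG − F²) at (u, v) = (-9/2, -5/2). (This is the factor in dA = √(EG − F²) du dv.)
√(EG − F²)|_{(-9/2, -5/2)} = 5*sqrt(17)

E = 16*v^2 + 1, F = 16*u*v, G = 16*u^2 + 1, so EG − F² = 16*u^2 + 16*v^2 + 1. Taking the positive square root: √(EG − F²) = sqrt(16*u^2 + 16*v^2 + 1). At (u, v) = (-9/2, -5/2): 5*sqrt(17).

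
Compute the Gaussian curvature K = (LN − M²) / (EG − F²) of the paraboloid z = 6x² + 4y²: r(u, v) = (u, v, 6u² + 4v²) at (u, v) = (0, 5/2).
K = 96/160801

Coefficients of the first fundamental form: E = 144*u^2 + 1, F = 96*u*v, G = 64*v^2 + 1.
Coefficients of the second fundamental form: L = 12/sqrt(144*u^2 + 64*v^2 + 1), M = 0, N = 8/sqrt(144*u^2 + 64*v^2 + 1).
Assemble K = (LN − M²)/(EG − F²) = 96/(20736*u^4 + 18432*u^2*v^2 + 288*u^2 + 4096*v^4 + 128*v^2 + 1). At (u, v) = (0, 5/2): K = 96/160801.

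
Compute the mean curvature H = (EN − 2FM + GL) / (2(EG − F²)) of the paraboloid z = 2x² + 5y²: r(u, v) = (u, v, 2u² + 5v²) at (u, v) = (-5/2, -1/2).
H = 557*sqrt(14)/5292

With E = 16*u^2 + 1, F = 40*u*v, G = 100*v^2 + 1, L = 4/sqrt(16*u^2 + 100*v^2 + 1), M = 0, N = 10/sqrt(16*u^2 + 100*v^2 + 1), assemble
  H = (EN − 2FM + GL) / (2(EG − F²)) = (80*u^2 + 200*v^2 + 7)/(16*u^2 + 100*v^2 + 1)^(3/2).
At (u, v) = (-5/2, -1/2): H = 557*sqrt(14)/5292.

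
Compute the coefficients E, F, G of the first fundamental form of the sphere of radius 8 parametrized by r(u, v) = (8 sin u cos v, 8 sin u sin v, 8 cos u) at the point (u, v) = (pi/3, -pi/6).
E = 64;  F = 0;  G = 48

Partials: r_u = (8*cos(u)*cos(v), 8*sin(v)*cos(u), -8*sin(u)), r_v = (-8*sin(u)*sin(v), 8*sin(u)*cos(v), 0). As functions of (u, v):
  E = r_u · r_u = 64,
  F = r_u · r_v = 0,
  G = r_v · r_v = 64*sin(u)^2.
Evaluating at (u, v) = (pi/3, -pi/6): E = 64, F = 0, G = 48.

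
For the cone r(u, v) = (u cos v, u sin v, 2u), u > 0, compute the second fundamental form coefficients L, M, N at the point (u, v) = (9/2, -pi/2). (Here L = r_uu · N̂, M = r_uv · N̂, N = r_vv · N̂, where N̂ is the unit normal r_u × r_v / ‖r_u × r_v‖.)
L = 0;  M = 0;  N = 9*sqrt(5)/5

Compute the unit normal N̂(u, v) = (-2*sqrt(5)*u*cos(v)/(5*Abs(u)), -2*sqrt(5)*u*sin(v)/(5*Abs(u)), sqrt(5)*u/(5*Abs(u))), and the second partials r_uu, r_uv, r_vv. Take dot products:
  L(u, v) = r_uu · N̂ = 0,
  M(u, v) = r_uv · N̂ = 0,
  N(u, v) = r_vv · N̂ = 2*sqrt(5)*u^2/(5*Abs(u)).
Evaluating at (u, v) = (9/2, -pi/2):
  L = 0, M = 0, N = 9*sqrt(5)/5.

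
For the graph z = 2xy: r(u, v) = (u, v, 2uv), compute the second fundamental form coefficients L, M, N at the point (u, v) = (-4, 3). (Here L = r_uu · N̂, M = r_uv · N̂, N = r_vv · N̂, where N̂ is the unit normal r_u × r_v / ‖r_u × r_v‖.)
L = 0;  M = 2*sqrt(101)/101;  N = 0

Compute the unit normal N̂(u, v) = (-2*v/sqrt(4*u^2 + 4*v^2 + 1), -2*u/sqrt(4*u^2 + 4*v^2 + 1), 1/sqrt(4*u^2 + 4*v^2 + 1)), and the second partials r_uu, r_uv, r_vv. Take dot products:
  L(u, v) = r_uu · N̂ = 0,
  M(u, v) = r_uv · N̂ = 2/sqrt(4*u^2 + 4*v^2 + 1),
  N(u, v) = r_vv · N̂ = 0.
Evaluating at (u, v) = (-4, 3):
  L = 0, M = 2*sqrt(101)/101, N = 0.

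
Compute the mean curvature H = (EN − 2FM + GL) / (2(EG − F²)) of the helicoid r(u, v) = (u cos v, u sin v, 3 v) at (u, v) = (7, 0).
H = 0

With E = 1, F = 0, G = u^2 + 9, L = 0, M = -3/sqrt(u^2 + 9), N = 0, assemble
  H = (EN − 2FM + GL) / (2(EG − F²)) = 0.
At (u, v) = (7, 0): H = 0.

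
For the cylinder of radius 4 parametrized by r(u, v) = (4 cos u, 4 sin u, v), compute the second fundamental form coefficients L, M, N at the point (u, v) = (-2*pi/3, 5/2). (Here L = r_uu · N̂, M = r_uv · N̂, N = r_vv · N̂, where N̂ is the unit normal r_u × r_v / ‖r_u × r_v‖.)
L = -4;  M = 0;  N = 0

Compute the unit normal N̂(u, v) = (cos(u), sin(u), 0), and the second partials r_uu, r_uv, r_vv. Take dot products:
  L(u, v) = r_uu · N̂ = -4,
  M(u, v) = r_uv · N̂ = 0,
  N(u, v) = r_vv · N̂ = 0.
Evaluating at (u, v) = (-2*pi/3, 5/2):
  L = -4, M = 0, N = 0.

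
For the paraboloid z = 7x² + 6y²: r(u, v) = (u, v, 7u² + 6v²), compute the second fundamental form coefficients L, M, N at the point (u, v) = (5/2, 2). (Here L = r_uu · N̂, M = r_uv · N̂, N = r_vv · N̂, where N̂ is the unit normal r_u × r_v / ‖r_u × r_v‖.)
L = 7*sqrt(1802)/901;  M = 0;  N = 6*sqrt(1802)/901

Compute the unit normal N̂(u, v) = (-14*u/sqrt(196*u^2 + 144*v^2 + 1), -12*v/sqrt(196*u^2 + 144*v^2 + 1), 1/sqrt(196*u^2 + 144*v^2 + 1)), and the second partials r_uu, r_uv, r_vv. Take dot products:
  L(u, v) = r_uu · N̂ = 14/sqrt(196*u^2 + 144*v^2 + 1),
  M(u, v) = r_uv · N̂ = 0,
  N(u, v) = r_vv · N̂ = 12/sqrt(196*u^2 + 144*v^2 + 1).
Evaluating at (u, v) = (5/2, 2):
  L = 7*sqrt(1802)/901, M = 0, N = 6*sqrt(1802)/901.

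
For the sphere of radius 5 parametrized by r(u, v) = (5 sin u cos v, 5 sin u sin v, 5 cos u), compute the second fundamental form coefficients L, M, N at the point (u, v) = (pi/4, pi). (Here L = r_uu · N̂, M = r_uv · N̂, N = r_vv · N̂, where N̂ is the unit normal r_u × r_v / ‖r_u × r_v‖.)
L = -5;  M = 0;  N = -5/2

Compute the unit normal N̂(u, v) = (sin(u)^2*cos(v)/Abs(sin(u)), sin(u)^2*sin(v)/Abs(sin(u)), sin(2*u)/(2*Abs(sin(u)))), and the second partials r_uu, r_uv, r_vv. Take dot products:
  L(u, v) = r_uu · N̂ = -5*sin(u)/Abs(sin(u)),
  M(u, v) = r_uv · N̂ = 0,
  N(u, v) = r_vv · N̂ = -5*sin(u)^3/Abs(sin(u)).
Evaluating at (u, v) = (pi/4, pi):
  L = -5, M = 0, N = -5/2.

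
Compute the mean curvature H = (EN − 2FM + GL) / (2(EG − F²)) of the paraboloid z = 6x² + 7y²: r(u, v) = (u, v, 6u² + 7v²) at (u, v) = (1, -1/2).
H = 1315*sqrt(194)/37636

With E = 144*u^2 + 1, F = 168*u*v, G = 196*v^2 + 1, L = 12/sqrt(144*u^2 + 196*v^2 + 1), M = 0, N = 14/sqrt(144*u^2 + 196*v^2 + 1), assemble
  H = (EN − 2FM + GL) / (2(EG − F²)) = (1008*u^2 + 1176*v^2 + 13)/(144*u^2 + 196*v^2 + 1)^(3/2).
At (u, v) = (1, -1/2): H = 1315*sqrt(194)/37636.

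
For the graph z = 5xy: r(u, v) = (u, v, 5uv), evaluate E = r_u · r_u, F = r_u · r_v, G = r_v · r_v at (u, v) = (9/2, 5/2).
E = 629/4;  F = 1125/4;  G = 2029/4

Partials: r_u = (1, 0, 5*v), r_v = (0, 1, 5*u). As functions of (u, v):
  E = r_u · r_u = 25*v^2 + 1,
  F = r_u · r_v = 25*u*v,
  G = r_v · r_v = 25*u^2 + 1.
Evaluating at (u, v) = (9/2, 5/2): E = 629/4, F = 1125/4, G = 2029/4.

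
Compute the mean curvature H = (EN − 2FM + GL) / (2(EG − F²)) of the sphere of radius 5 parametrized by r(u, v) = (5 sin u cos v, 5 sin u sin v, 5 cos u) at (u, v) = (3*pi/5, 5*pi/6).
H = -1/5

With E = 25, F = 0, G = 25*sin(u)^2, L = -5*sin(u)/Abs(sin(u)), M = 0, N = -5*sin(u)^3/Abs(sin(u)), assemble
  H = (EN − 2FM + GL) / (2(EG − F²)) = -sin(u)/(5*Abs(sin(u))).
At (u, v) = (3*pi/5, 5*pi/6): H = -1/5.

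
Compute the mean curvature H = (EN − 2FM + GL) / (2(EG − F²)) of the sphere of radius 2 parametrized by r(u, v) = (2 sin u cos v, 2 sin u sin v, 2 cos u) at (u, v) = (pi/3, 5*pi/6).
H = -1/2

With E = 4, F = 0, G = 4*sin(u)^2, L = -2*sin(u)/Abs(sin(u)), M = 0, N = -2*sin(u)^3/Abs(sin(u)), assemble
  H = (EN − 2FM + GL) / (2(EG − F²)) = -sin(u)/(2*Abs(sin(u))).
At (u, v) = (pi/3, 5*pi/6): H = -1/2.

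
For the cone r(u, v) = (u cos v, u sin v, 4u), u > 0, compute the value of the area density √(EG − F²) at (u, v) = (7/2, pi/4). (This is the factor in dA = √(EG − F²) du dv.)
√(EG − F²)|_{(7/2, pi/4)} = 7*sqrt(17)/2

E = 17, F = 0, G = u^2, so EG − F² = 17*u^2. Taking the positive square root: √(EG − F²) = sqrt(17)*Abs(u). At (u, v) = (7/2, pi/4): 7*sqrt(17)/2.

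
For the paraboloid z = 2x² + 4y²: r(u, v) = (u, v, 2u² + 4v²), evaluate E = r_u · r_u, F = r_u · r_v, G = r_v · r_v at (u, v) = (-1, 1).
E = 17;  F = -32;  G = 65

Partials: r_u = (1, 0, 4*u), r_v = (0, 1, 8*v). As functions of (u, v):
  E = r_u · r_u = 16*u^2 + 1,
  F = r_u · r_v = 32*u*v,
  G = r_v · r_v = 64*v^2 + 1.
Evaluating at (u, v) = (-1, 1): E = 17, F = -32, G = 65.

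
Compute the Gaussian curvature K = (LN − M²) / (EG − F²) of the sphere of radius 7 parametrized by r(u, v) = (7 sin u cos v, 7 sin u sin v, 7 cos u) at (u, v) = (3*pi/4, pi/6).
K = 1/49

Coefficients of the first fundamental form: E = 49, F = 0, G = 49*sin(u)^2.
Coefficients of the second fundamental form: L = -7*sin(u)/Abs(sin(u)), M = 0, N = -7*sin(u)^3/Abs(sin(u)).
Assemble K = (LN − M²)/(EG − F²) = 1/49. At (u, v) = (3*pi/4, pi/6): K = 1/49.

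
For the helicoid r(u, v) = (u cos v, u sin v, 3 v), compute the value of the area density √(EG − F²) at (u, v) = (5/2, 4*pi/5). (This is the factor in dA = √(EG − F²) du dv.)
√(EG − F²)|_{(5/2, 4*pi/5)} = sqrt(61)/2

E = 1, F = 0, G = u^2 + 9, so EG − F² = u^2 + 9. Taking the positive square root: √(EG − F²) = sqrt(u^2 + 9). At (u, v) = (5/2, 4*pi/5): sqrt(61)/2.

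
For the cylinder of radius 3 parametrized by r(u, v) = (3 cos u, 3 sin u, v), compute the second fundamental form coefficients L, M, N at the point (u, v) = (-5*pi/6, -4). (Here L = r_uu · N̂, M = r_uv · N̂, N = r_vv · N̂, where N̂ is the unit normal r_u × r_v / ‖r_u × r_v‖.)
L = -3;  M = 0;  N = 0

Compute the unit normal N̂(u, v) = (cos(u), sin(u), 0), and the second partials r_uu, r_uv, r_vv. Take dot products:
  L(u, v) = r_uu · N̂ = -3,
  M(u, v) = r_uv · N̂ = 0,
  N(u, v) = r_vv · N̂ = 0.
Evaluating at (u, v) = (-5*pi/6, -4):
  L = -3, M = 0, N = 0.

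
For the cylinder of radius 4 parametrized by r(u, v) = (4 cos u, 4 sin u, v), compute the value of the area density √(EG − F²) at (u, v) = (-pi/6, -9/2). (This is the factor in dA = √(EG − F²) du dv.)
√(EG − F²)|_{(-pi/6, -9/2)} = 4

E = 16, F = 0, G = 1, so EG − F² = 16. Taking the positive square root: √(EG − F²) = 4. At (u, v) = (-pi/6, -9/2): 4.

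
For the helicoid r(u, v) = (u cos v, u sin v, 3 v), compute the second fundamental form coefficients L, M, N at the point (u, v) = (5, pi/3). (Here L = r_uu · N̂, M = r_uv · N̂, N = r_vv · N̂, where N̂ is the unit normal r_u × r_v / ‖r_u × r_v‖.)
L = 0;  M = -3*sqrt(34)/34;  N = 0

Compute the unit normal N̂(u, v) = (3*sin(v)/sqrt(u^2 + 9), -3*cos(v)/sqrt(u^2 + 9), u/sqrt(u^2 + 9)), and the second partials r_uu, r_uv, r_vv. Take dot products:
  L(u, v) = r_uu · N̂ = 0,
  M(u, v) = r_uv · N̂ = -3/sqrt(u^2 + 9),
  N(u, v) = r_vv · N̂ = 0.
Evaluating at (u, v) = (5, pi/3):
  L = 0, M = -3*sqrt(34)/34, N = 0.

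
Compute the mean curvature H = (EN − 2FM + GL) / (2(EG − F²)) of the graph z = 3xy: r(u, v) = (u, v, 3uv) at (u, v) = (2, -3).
H = 81*sqrt(118)/6962

With E = 9*v^2 + 1, F = 9*u*v, G = 9*u^2 + 1, L = 0, M = 3/sqrt(9*u^2 + 9*v^2 + 1), N = 0, assemble
  H = (EN − 2FM + GL) / (2(EG − F²)) = -27*u*v/(9*u^2 + 9*v^2 + 1)^(3/2).
At (u, v) = (2, -3): H = 81*sqrt(118)/6962.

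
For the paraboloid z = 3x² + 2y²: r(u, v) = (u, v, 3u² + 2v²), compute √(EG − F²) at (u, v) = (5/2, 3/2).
√(EG − F²)|_{(5/2, 3/2)} = sqrt(262)

E = 36*u^2 + 1, F = 24*u*v, G = 16*v^2 + 1; EG − F² = 36*u^2 + 16*v^2 + 1; √(EG − F²) = sqrt(36*u^2 + 16*v^2 + 1). At the given point: sqrt(262).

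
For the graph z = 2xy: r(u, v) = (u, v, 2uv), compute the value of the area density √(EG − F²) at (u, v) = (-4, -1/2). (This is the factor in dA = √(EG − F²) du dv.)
√(EG − F²)|_{(-4, -1/2)} = sqrt(66)

E = 4*v^2 + 1, F = 4*u*v, G = 4*u^2 + 1, so EG − F² = 4*u^2 + 4*v^2 + 1. Taking the positive square root: √(EG − F²) = sqrt(4*u^2 + 4*v^2 + 1). At (u, v) = (-4, -1/2): sqrt(66).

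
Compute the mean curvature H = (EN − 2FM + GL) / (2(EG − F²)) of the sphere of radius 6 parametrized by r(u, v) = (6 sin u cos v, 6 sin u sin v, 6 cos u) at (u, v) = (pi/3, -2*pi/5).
H = -1/6

With E = 36, F = 0, G = 36*sin(u)^2, L = -6*sin(u)/Abs(sin(u)), M = 0, N = -6*sin(u)^3/Abs(sin(u)), assemble
  H = (EN − 2FM + GL) / (2(EG − F²)) = -sin(u)/(6*Abs(sin(u))).
At (u, v) = (pi/3, -2*pi/5): H = -1/6.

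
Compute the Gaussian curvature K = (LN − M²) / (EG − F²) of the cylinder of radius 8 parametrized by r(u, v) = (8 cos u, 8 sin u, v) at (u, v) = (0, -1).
K = 0

Coefficients of the first fundamental form: E = 64, F = 0, G = 1.
Coefficients of the second fundamental form: L = -8, M = 0, N = 0.
Assemble K = (LN − M²)/(EG − F²) = 0. At (u, v) = (0, -1): K = 0.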